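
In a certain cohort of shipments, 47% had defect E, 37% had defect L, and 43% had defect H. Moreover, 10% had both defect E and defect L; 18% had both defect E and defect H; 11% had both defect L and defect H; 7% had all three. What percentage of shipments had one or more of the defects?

95%

Apply inclusion-exclusion:
P(union) = 47 + 37 + 43 − 10 − 18 − 11 + 7 = 95%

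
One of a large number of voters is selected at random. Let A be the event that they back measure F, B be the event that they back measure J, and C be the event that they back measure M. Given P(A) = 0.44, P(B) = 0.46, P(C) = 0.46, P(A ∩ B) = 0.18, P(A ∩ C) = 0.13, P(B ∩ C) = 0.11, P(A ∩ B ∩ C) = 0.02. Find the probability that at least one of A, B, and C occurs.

Inclusion–exclusion gives
P(A ∪ B ∪ C) = 0.44 + 0.46 + 0.46 − 0.18 − 0.13 − 0.11 + 0.02 = 0.96

0.96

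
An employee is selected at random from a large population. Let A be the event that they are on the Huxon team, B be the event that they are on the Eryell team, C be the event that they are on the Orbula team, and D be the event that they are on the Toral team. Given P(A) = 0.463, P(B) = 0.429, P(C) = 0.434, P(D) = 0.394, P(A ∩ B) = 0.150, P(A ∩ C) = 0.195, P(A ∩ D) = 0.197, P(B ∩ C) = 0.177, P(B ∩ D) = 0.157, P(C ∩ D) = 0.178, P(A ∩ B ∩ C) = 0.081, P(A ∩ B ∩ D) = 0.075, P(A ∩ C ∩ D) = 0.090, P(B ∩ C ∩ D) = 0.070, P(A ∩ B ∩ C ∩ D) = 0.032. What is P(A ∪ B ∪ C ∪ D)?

P(A ∪ B ∪ C ∪ D) = 0.463 + 0.429 + 0.434 + 0.394 − 0.150 − 0.195 − 0.197 − 0.177 − 0.157 − 0.178 + 0.081 + 0.075 + 0.090 + 0.070 − 0.032 = 0.950

0.950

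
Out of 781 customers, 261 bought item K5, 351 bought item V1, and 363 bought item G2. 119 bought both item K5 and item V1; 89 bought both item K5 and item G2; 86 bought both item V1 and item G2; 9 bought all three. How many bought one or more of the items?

Apply inclusion-exclusion:
|union| = 261 + 351 + 363 − 119 − 89 − 86 + 9 = 690

690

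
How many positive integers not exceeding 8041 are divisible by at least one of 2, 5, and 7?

5283

floor(8041/2) + floor(8041/5) + floor(8041/7) − floor(8041/10) − floor(8041/14) − floor(8041/35) + floor(8041/70) = 4020 + 1608 + 1148 − 804 − 574 − 229 + 114 = 5283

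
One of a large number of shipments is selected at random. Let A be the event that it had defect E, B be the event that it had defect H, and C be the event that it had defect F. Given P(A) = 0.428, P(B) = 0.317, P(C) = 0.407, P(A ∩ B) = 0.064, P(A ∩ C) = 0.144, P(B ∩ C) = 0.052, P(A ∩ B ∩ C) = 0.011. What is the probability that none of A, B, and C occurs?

0.097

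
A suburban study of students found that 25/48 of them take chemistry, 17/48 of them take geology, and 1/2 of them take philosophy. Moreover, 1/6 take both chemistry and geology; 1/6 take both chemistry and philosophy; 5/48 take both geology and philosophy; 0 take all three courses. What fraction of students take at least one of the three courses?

15/16

P(≥1) = 25/48 + 17/48 + 1/2 − 1/6 − 1/6 − 5/48 + 0 = 15/16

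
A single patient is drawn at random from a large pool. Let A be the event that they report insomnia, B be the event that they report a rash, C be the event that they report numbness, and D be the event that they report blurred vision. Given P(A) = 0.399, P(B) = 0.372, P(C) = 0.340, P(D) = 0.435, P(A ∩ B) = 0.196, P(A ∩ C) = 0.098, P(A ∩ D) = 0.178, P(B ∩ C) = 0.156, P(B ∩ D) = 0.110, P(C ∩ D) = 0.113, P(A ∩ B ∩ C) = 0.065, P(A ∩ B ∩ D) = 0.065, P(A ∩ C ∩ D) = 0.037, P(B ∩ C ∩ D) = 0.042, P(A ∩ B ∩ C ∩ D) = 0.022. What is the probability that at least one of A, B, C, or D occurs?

0.882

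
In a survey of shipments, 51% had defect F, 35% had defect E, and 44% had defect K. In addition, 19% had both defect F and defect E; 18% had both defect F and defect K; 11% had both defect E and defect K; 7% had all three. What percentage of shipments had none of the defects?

11%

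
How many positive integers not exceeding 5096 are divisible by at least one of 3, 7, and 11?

By inclusion–exclusion:
floor(5096/3) + floor(5096/7) + floor(5096/11) − floor(5096/21) − floor(5096/33) − floor(5096/77) + floor(5096/231) = 1698 + 728 + 463 − 242 − 154 − 66 + 22 = 2449

2449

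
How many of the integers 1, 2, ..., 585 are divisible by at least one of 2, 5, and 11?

373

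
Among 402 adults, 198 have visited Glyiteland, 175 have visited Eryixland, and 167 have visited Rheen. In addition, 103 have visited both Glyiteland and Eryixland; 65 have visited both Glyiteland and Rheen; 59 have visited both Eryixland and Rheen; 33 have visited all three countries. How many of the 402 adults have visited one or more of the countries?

|at least one| = 198 + 175 + 167 − 103 − 65 − 59 + 33 = 346

346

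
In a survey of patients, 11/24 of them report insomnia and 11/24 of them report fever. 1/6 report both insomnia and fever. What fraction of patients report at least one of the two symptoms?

3/4

Using inclusion–exclusion:
P(union) = 11/24 + 11/24 − 1/6 = 3/4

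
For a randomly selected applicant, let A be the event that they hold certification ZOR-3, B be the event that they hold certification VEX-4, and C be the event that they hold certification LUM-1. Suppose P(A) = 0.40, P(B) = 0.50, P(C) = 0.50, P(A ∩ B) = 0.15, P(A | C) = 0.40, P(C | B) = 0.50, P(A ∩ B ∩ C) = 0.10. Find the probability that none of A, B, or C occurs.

P(A ∩ C) = P(C)·P(A|C) = 0.50 × 0.40 = 0.20
P(B ∩ C) = P(B)·P(C|B) = 0.50 × 0.50 = 0.25
P(A ∪ B ∪ C) = 0.40 + 0.50 + 0.50 − 0.15 − 0.20 − 0.25 + 0.10 = 0.90
P(none) = 1 − 0.90 = 0.10

0.10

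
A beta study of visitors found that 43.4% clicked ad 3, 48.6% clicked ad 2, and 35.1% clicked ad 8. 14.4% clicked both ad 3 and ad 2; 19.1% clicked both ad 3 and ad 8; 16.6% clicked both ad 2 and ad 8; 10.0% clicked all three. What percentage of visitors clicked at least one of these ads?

87.0%

By inclusion-exclusion,
P(at least one) = 43.4 + 48.6 + 35.1 − 14.4 − 19.1 − 16.6 + 10.0 = 87.0%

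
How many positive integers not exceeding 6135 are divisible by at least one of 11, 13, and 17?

1289

Using inclusion–exclusion:
floor(6135/11) + floor(6135/13) + floor(6135/17) − floor(6135/143) − floor(6135/187) − floor(6135/221) + floor(6135/2431) = 557 + 471 + 360 − 42 − 32 − 27 + 2 = 1289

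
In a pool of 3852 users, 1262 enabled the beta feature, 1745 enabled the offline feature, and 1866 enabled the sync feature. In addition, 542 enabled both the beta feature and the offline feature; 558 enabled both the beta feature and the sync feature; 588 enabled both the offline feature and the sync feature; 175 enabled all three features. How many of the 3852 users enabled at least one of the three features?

3360

Apply inclusion-exclusion:
N(≥1) = 1262 + 1745 + 1866 − 542 − 558 − 588 + 175 = 3360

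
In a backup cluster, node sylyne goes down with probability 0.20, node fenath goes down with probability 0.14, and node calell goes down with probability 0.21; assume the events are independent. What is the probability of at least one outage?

Independence gives P(none) = ∏(1 − pᵢ).
P(none) = (1 − 0.20) × (1 − 0.14) × (1 − 0.21) = 0.80 × 0.86 × 0.79 = 0.54352
P(at least one) = 1 − 0.54352 = 0.45648

0.45648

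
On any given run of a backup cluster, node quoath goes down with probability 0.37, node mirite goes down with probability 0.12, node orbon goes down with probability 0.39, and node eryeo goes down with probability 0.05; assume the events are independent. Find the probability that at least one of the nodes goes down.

0.6787252

P(none) = (1 − 0.37) × (1 − 0.12) × (1 − 0.39) × (1 − 0.05) = 0.63 × 0.88 × 0.61 × 0.95 = 0.3212748
P(at least one) = 1 − 0.3212748 = 0.6787252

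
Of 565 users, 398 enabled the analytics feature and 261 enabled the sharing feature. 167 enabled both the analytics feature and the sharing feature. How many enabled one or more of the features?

N(≥1) = 398 + 261 − 167 = 492

492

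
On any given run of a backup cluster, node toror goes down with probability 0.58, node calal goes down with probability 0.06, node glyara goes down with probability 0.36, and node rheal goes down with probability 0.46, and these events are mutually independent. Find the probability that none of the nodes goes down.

0.13644288

P(none) = (1 − 0.58) × (1 − 0.06) × (1 − 0.36) × (1 − 0.46) = 0.42 × 0.94 × 0.64 × 0.54 = 0.13644288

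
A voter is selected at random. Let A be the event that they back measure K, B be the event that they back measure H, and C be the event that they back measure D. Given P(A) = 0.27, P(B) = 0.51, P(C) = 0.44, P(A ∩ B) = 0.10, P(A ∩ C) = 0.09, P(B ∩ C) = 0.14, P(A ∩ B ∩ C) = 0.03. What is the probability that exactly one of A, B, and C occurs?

P(exactly one) = 0.27 + 0.51 + 0.44 − 2·0.10 − 2·0.09 − 2·0.14 + 3·0.03 = 0.65

0.65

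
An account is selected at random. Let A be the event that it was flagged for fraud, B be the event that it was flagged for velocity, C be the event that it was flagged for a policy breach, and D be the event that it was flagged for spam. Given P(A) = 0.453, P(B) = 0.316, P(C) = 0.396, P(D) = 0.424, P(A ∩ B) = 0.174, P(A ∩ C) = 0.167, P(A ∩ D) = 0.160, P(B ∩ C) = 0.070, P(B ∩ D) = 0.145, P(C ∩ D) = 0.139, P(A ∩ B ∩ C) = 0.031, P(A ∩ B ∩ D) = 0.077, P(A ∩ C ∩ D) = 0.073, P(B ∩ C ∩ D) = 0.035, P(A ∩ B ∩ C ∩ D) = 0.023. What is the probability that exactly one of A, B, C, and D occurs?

0.435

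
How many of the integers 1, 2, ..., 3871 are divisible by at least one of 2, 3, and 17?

2656

Inclusion–exclusion gives
floor(3871/2) + floor(3871/3) + floor(3871/17) − floor(3871/6) − floor(3871/34) − floor(3871/51) + floor(3871/102) = 1935 + 1290 + 227 − 645 − 113 − 75 + 37 = 2656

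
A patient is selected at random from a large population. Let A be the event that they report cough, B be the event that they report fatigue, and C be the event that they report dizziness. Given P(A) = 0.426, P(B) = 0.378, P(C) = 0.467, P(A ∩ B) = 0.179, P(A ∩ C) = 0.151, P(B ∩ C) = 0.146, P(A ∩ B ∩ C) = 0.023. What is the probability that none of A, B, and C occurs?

0.182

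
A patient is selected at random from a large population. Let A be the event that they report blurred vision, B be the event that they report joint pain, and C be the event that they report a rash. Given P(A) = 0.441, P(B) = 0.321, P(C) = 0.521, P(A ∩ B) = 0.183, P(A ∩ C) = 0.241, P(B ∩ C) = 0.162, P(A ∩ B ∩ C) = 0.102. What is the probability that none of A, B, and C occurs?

0.201

P(A ∪ B ∪ C) = 0.441 + 0.321 + 0.521 − 0.183 − 0.241 − 0.162 + 0.102 = 0.799
P(none) = 1 − 0.799 = 0.201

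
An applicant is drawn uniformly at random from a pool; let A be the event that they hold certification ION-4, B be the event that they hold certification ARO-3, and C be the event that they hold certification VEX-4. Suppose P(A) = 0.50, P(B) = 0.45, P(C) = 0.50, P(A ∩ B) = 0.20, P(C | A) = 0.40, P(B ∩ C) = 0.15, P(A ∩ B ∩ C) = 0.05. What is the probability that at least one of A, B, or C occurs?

0.95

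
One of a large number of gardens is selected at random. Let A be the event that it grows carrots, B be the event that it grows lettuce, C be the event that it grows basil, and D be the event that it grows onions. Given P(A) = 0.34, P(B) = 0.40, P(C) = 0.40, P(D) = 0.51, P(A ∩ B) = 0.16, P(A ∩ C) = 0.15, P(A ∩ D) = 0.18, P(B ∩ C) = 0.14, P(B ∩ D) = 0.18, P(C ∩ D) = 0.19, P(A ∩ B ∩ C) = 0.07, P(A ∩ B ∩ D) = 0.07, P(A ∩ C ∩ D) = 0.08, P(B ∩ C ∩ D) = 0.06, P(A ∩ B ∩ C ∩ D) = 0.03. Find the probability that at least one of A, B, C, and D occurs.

0.90

Using inclusion–exclusion:
P(A ∪ B ∪ C ∪ D) = 0.34 + 0.40 + 0.40 + 0.51 − 0.16 − 0.15 − 0.18 − 0.14 − 0.18 − 0.19 + 0.07 + 0.07 + 0.08 + 0.06 − 0.03 = 0.90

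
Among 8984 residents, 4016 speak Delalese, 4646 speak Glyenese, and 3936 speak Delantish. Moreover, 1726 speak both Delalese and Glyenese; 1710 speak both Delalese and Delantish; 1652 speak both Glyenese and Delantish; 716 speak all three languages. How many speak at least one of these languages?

Inclusion–exclusion gives
|union| = 4016 + 4646 + 3936 − 1726 − 1710 − 1652 + 716 = 8226

8226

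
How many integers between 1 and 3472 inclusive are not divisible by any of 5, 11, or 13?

floor(3472/5) + floor(3472/11) + floor(3472/13) − floor(3472/55) − floor(3472/65) − floor(3472/143) + floor(3472/715) = 694 + 315 + 267 − 63 − 53 − 24 + 4 = 1140
3472 − 1140 = 2332

2332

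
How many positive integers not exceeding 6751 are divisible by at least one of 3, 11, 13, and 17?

3196

Inclusion–exclusion gives
2250 + 613 + 519 + 397 − 204 − 173 − 132 − 47 − 36 − 30 + 15 + 12 + 10 + 2 − 0 = 3196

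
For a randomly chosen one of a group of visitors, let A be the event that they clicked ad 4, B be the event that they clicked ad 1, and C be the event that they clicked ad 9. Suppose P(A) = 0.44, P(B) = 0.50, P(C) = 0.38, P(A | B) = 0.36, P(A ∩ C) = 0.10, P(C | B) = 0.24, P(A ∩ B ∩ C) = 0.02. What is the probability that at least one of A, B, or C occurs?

0.94

P(A ∩ B) = P(B)·P(A|B) = 0.50 × 0.36 = 0.18
P(B ∩ C) = P(B)·P(C|B) = 0.50 × 0.24 = 0.12
P(A ∪ B ∪ C) = 0.44 + 0.50 + 0.38 − 0.18 − 0.10 − 0.12 + 0.02 = 0.94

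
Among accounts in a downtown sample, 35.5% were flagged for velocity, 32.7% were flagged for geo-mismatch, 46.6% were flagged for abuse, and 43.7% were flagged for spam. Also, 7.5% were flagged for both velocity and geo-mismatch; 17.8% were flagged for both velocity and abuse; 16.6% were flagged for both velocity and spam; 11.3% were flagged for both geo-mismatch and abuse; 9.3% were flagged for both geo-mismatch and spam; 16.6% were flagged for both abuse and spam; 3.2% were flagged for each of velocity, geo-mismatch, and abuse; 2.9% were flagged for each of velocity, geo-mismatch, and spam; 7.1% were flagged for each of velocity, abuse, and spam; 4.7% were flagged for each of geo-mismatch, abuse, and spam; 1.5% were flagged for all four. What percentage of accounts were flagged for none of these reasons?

4.2%

Apply inclusion-exclusion:
P(union) = 35.5 + 32.7 + 46.6 + 43.7 − 7.5 − 17.8 − 16.6 − 11.3 − 9.3 − 16.6 + 3.2 + 2.9 + 7.1 + 4.7 − 1.5 = 95.8%
P(none) = 100% − 95.8% = 4.2%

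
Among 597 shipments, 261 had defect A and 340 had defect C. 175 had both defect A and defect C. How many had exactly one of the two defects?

251

Using the inclusion–exclusion count for exactly one event:
|exactly one| = 261 + 340 − 2·175 = 251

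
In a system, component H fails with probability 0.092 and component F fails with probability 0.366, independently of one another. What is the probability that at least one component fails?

0.424328

P(none) = (1 − 0.092) × (1 − 0.366) = 0.908 × 0.634 = 0.575672
P(at least one) = 1 − 0.575672 = 0.424328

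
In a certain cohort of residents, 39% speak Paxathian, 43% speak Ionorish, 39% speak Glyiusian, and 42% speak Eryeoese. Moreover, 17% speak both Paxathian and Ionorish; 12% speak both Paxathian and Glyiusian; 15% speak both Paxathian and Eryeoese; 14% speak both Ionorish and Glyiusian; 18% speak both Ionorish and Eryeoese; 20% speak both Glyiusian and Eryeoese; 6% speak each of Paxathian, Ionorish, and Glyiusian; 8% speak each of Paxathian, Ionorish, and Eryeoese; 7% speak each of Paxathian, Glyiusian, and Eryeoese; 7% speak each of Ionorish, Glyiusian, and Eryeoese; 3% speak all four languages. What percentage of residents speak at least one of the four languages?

P(at least one) = 39 + 43 + 39 + 42 − 17 − 12 − 15 − 14 − 18 − 20 + 6 + 8 + 7 + 7 − 3 = 92%

92%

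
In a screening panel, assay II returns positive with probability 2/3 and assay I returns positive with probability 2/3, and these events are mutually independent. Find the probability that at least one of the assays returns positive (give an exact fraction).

P(none) = (1 − 2/3) × (1 − 2/3) = 1/3 × 1/3 = 1/9
P(at least one) = 1 − 1/9 = 8/9

8/9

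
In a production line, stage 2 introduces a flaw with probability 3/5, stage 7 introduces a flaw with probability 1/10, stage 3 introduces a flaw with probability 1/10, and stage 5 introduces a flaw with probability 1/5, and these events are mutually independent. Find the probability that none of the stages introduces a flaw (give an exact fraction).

162/625

P(none) = (1 − 3/5) × (1 − 1/10) × (1 − 1/10) × (1 − 1/5) = 2/5 × 9/10 × 9/10 × 4/5 = 162/625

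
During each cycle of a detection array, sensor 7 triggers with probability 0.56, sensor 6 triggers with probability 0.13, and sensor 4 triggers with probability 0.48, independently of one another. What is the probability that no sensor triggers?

0.199056

P(none) = (1 − 0.56) × (1 − 0.13) × (1 − 0.48) = 0.44 × 0.87 × 0.52 = 0.199056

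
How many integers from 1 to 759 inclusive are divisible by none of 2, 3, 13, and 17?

220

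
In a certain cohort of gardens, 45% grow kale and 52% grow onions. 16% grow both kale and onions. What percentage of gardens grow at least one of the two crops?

P(≥1) = 45 + 52 − 16 = 81%

81%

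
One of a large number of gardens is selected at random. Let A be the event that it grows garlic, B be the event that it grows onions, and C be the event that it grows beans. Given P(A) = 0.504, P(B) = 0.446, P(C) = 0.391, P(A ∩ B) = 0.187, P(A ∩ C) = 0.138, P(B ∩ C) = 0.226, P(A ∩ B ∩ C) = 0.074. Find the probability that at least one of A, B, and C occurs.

By inclusion-exclusion,
P(A ∪ B ∪ C) = 0.504 + 0.446 + 0.391 − 0.187 − 0.138 − 0.226 + 0.074 = 0.864

0.864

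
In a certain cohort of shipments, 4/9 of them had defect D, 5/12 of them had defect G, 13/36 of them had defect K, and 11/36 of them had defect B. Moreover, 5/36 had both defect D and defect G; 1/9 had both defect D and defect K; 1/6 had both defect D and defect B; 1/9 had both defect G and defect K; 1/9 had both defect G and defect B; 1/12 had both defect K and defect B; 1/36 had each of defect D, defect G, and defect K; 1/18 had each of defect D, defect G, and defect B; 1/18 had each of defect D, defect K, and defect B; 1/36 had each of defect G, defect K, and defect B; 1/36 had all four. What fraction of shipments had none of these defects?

1/18

P(≥1) = 4/9 + 5/12 + 13/36 + 11/36 − 5/36 − 1/9 − 1/6 − 1/9 − 1/9 − 1/12 + 1/36 + 1/18 + 1/18 + 1/36 − 1/36 = 17/18
P(none) = 1 − 17/18 = 1/18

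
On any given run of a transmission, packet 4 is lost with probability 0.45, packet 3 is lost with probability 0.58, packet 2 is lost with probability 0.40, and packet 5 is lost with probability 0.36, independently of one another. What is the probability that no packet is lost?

P(none) = (1 − 0.45) × (1 − 0.58) × (1 − 0.40) × (1 − 0.36) = 0.55 × 0.42 × 0.60 × 0.64 = 0.088704

0.088704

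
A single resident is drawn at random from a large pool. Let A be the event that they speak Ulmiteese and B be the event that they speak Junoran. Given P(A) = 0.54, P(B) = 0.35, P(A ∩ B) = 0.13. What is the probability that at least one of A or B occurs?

0.76

Apply inclusion-exclusion:
P(A ∪ B) = 0.54 + 0.35 − 0.13 = 0.76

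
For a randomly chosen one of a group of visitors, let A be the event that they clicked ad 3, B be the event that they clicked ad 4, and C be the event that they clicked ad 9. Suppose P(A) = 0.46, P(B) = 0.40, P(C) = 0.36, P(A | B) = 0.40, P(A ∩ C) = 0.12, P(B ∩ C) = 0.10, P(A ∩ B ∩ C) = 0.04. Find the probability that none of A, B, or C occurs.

P(A ∩ B) = P(B)·P(A|B) = 0.40 × 0.40 = 0.16
By inclusion–exclusion:
P(A ∪ B ∪ C) = 0.46 + 0.40 + 0.36 − 0.16 − 0.12 − 0.10 + 0.04 = 0.88
P(none) = 1 − 0.88 = 0.12

0.12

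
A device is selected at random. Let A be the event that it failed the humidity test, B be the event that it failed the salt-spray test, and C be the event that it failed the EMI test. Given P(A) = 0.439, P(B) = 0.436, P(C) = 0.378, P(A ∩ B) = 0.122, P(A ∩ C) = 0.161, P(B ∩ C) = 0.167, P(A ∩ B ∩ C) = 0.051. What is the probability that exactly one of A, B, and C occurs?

0.506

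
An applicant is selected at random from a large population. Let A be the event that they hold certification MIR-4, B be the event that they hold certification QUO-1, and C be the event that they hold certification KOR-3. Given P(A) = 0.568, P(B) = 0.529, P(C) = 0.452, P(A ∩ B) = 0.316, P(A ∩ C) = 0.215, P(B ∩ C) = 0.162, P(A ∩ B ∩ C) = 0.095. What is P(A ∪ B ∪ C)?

0.951

P(A ∪ B ∪ C) = 0.568 + 0.529 + 0.452 − 0.316 − 0.215 − 0.162 + 0.095 = 0.951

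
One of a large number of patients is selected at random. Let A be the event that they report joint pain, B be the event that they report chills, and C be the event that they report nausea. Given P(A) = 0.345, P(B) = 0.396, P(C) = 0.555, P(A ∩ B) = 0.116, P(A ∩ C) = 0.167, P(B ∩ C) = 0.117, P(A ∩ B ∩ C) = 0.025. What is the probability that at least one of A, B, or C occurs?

0.921

P(A ∪ B ∪ C) = 0.345 + 0.396 + 0.555 − 0.116 − 0.167 − 0.117 + 0.025 = 0.921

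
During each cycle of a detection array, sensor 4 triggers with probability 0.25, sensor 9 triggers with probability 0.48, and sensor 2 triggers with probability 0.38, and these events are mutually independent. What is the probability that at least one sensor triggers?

0.7582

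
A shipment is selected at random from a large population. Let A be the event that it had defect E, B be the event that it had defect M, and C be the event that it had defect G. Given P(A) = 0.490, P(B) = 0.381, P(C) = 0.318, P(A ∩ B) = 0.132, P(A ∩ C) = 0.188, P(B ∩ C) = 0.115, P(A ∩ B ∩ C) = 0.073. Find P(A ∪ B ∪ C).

P(A ∪ B ∪ C) = 0.490 + 0.381 + 0.318 − 0.132 − 0.188 − 0.115 + 0.073 = 0.827

0.827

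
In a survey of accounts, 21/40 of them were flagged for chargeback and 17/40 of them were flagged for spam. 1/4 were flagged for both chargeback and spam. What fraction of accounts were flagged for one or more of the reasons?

P(union) = 21/40 + 17/40 − 1/4 = 7/10

7/10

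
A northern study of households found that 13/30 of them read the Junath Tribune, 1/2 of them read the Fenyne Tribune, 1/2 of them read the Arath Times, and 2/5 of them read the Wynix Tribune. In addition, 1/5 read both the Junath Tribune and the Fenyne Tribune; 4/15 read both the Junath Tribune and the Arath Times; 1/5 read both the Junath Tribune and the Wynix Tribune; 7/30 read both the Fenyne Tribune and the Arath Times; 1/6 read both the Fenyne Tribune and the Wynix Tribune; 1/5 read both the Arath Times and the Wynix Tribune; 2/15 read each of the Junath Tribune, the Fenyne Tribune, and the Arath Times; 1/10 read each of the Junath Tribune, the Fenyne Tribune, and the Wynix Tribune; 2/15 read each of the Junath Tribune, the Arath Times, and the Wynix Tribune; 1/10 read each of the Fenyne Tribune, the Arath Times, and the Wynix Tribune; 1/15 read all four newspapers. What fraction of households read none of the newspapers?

Inclusion–exclusion gives
P(≥1) = 13/30 + 1/2 + 1/2 + 2/5 − 1/5 − 4/15 − 1/5 − 7/30 − 1/6 − 1/5 + 2/15 + 1/10 + 2/15 + 1/10 − 1/15 = 29/30
P(none) = 1 − 29/30 = 1/30

1/30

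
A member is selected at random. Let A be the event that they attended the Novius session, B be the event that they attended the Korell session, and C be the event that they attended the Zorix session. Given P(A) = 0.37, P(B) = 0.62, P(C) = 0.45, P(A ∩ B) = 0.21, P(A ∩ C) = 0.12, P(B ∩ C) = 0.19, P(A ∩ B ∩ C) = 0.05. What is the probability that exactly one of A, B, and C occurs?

0.55

P(exactly one) = 0.37 + 0.62 + 0.45 − 2·0.21 − 2·0.12 − 2·0.19 + 3·0.05 = 0.55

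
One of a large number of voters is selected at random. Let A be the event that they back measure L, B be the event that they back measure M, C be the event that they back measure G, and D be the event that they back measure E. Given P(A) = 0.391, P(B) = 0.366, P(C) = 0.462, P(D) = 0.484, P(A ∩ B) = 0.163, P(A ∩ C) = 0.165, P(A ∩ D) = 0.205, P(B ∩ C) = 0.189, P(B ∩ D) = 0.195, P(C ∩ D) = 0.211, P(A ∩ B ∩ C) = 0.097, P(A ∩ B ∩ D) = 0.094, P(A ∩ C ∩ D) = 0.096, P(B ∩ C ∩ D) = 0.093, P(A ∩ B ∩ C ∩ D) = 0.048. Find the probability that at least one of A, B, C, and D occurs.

Using inclusion–exclusion:
P(A ∪ B ∪ C ∪ D) = 0.391 + 0.366 + 0.462 + 0.484 − 0.163 − 0.165 − 0.205 − 0.189 − 0.195 − 0.211 + 0.097 + 0.094 + 0.096 + 0.093 − 0.048 = 0.907

0.907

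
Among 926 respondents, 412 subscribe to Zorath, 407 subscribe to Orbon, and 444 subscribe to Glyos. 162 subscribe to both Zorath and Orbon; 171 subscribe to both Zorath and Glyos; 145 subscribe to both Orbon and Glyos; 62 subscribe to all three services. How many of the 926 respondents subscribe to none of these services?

|union| = 412 + 407 + 444 − 162 − 171 − 145 + 62 = 847
None: 926 − 847 = 79

79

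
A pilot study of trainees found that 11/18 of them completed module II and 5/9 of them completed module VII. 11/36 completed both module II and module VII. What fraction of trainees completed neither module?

5/36

P(at least one) = 11/18 + 5/9 − 11/36 = 31/36
P(none) = 1 − 31/36 = 5/36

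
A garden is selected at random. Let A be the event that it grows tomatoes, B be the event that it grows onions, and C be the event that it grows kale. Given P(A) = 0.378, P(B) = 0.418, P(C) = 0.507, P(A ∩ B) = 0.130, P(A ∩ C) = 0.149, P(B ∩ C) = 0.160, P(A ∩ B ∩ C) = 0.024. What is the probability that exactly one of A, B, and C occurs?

Using the inclusion–exclusion count for exactly one event:
P(exactly one) = 0.378 + 0.418 + 0.507 − 2·0.130 − 2·0.149 − 2·0.160 + 3·0.024 = 0.497

0.497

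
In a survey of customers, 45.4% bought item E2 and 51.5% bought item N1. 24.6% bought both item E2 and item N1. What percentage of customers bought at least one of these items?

By inclusion–exclusion:
P(≥1) = 45.4 + 51.5 − 24.6 = 72.3%

72.3%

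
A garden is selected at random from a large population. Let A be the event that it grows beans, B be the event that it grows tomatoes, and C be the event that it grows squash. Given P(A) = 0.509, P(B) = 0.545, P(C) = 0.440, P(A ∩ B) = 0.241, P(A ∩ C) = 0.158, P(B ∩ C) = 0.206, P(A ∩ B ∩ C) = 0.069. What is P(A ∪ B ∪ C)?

P(A ∪ B ∪ C) = 0.509 + 0.545 + 0.440 − 0.241 − 0.158 − 0.206 + 0.069 = 0.958

0.958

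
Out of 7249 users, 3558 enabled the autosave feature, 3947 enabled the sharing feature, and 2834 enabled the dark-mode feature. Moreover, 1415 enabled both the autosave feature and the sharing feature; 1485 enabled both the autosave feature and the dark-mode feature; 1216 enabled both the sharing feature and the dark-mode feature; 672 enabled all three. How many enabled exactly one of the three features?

Using the inclusion–exclusion count for exactly one event:
|exactly one| = 3558 + 3947 + 2834 − 2·1415 − 2·1485 − 2·1216 + 3·672 = 4123

4123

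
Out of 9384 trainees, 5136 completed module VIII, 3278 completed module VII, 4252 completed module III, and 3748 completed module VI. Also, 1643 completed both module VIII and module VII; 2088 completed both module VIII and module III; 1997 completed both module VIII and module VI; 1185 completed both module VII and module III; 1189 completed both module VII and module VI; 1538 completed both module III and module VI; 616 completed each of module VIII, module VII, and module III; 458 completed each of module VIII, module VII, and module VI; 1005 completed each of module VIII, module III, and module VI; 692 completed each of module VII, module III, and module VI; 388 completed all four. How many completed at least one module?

9157

By inclusion–exclusion:
|at least one| = 5136 + 3278 + 4252 + 3748 − 1643 − 2088 − 1997 − 1185 − 1189 − 1538 + 616 + 458 + 1005 + 692 − 388 = 9157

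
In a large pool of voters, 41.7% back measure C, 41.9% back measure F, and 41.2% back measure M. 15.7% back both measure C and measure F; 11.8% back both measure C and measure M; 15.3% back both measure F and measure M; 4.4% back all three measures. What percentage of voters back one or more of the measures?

P(≥1) = 41.7 + 41.9 + 41.2 − 15.7 − 11.8 − 15.3 + 4.4 = 86.4%

86.4%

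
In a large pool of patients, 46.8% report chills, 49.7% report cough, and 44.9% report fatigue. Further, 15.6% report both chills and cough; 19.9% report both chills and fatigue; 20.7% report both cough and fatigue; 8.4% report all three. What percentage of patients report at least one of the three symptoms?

93.6%

Inclusion–exclusion gives
P(at least one) = 46.8 + 49.7 + 44.9 − 15.6 − 19.9 − 20.7 + 8.4 = 93.6%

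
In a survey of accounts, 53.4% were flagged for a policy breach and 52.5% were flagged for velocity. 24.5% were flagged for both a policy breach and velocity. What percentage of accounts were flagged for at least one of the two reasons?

81.4%

By inclusion–exclusion:
P(at least one) = 53.4 + 52.5 − 24.5 = 81.4%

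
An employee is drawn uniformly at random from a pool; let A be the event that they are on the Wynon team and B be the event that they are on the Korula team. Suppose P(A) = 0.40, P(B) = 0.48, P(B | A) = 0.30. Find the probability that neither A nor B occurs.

P(A ∩ B) = P(A)·P(B|A) = 0.40 × 0.30 = 0.12
P(A ∪ B) = 0.40 + 0.48 − 0.12 = 0.76
P(none) = 1 − 0.76 = 0.24

0.24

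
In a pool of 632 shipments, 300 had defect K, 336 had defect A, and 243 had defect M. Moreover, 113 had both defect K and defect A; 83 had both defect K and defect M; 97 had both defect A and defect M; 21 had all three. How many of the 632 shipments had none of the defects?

25

By inclusion-exclusion,
|union| = 300 + 336 + 243 − 113 − 83 − 97 + 21 = 607
None: 632 − 607 = 25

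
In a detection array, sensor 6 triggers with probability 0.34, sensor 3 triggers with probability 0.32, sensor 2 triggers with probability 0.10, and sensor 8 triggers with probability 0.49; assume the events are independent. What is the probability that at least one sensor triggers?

0.7940008

P(none) = (1 − 0.34) × (1 − 0.32) × (1 − 0.10) × (1 − 0.49) = 0.66 × 0.68 × 0.90 × 0.51 = 0.2059992
P(at least one) = 1 − 0.2059992 = 0.7940008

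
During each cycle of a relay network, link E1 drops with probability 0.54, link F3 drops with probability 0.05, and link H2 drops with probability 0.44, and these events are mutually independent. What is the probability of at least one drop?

0.75528

P(none) = (1 − 0.54) × (1 − 0.05) × (1 − 0.44) = 0.46 × 0.95 × 0.56 = 0.24472
P(at least one) = 1 − 0.24472 = 0.75528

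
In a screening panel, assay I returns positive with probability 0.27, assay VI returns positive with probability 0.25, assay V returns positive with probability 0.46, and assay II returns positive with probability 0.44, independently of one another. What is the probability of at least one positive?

P(none) = (1 − 0.27) × (1 − 0.25) × (1 − 0.46) × (1 − 0.44) = 0.73 × 0.75 × 0.54 × 0.56 = 0.165564
P(at least one) = 1 − 0.165564 = 0.834436

0.834436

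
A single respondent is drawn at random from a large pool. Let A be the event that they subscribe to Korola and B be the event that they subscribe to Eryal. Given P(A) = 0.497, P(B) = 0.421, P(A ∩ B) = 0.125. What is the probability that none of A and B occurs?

0.207

P(A ∪ B) = 0.497 + 0.421 − 0.125 = 0.793
P(none) = 1 − 0.793 = 0.207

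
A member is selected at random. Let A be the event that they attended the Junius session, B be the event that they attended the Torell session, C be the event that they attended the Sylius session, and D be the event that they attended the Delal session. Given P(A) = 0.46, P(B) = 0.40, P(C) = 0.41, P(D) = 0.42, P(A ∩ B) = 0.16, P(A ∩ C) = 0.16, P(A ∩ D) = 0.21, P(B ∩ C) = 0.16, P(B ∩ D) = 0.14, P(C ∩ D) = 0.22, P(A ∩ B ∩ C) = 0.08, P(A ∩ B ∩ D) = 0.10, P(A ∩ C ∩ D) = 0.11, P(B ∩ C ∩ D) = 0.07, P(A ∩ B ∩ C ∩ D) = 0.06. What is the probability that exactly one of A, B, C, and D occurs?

Using the inclusion–exclusion count for exactly one event:
P(exactly one) = 0.46 + 0.40 + 0.41 + 0.42 − 2·0.16 − 2·0.16 − 2·0.21 − 2·0.16 − 2·0.14 − 2·0.22 + 3·0.08 + 3·0.10 + 3·0.11 + 3·0.07 − 4·0.06 = 0.43

0.43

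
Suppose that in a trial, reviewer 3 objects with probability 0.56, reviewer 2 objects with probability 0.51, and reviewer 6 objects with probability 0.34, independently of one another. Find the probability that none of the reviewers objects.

0.142296

P(none) = (1 − 0.56) × (1 − 0.51) × (1 − 0.34) = 0.44 × 0.49 × 0.66 = 0.142296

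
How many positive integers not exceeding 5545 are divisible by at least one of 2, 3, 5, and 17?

Using inclusion–exclusion:
floor(5545/2) + floor(5545/3) + floor(5545/5) + floor(5545/17) − floor(5545/6) − floor(5545/10) − floor(5545/34) − floor(5545/15) − floor(5545/51) − floor(5545/85) + floor(5545/30) + floor(5545/102) + floor(5545/170) + floor(5545/255) − floor(5545/510) = 2772 + 1848 + 1109 + 326 − 924 − 554 − 163 − 369 − 108 − 65 + 184 + 54 + 32 + 21 − 10 = 4153

4153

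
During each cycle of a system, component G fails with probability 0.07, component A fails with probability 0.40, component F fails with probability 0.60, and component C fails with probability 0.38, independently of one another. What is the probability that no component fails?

P(none) = (1 − 0.07) × (1 − 0.40) × (1 − 0.60) × (1 − 0.38) = 0.93 × 0.60 × 0.40 × 0.62 = 0.138384

0.138384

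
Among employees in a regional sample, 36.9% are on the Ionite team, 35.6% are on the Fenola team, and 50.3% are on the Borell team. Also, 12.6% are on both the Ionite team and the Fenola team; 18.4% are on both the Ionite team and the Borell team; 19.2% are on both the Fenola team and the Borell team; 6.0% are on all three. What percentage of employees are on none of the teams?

By inclusion–exclusion:
P(at least one) = 36.9 + 35.6 + 50.3 − 12.6 − 18.4 − 19.2 + 6.0 = 78.6%
P(none) = 100% − 78.6% = 21.4%

21.4%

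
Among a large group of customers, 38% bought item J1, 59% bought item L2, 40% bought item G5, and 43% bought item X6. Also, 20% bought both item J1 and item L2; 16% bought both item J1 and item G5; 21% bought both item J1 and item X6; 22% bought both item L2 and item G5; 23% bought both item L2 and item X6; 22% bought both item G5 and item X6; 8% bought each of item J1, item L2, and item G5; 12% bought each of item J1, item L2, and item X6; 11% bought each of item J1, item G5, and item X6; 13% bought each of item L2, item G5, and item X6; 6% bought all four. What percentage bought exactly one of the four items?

40%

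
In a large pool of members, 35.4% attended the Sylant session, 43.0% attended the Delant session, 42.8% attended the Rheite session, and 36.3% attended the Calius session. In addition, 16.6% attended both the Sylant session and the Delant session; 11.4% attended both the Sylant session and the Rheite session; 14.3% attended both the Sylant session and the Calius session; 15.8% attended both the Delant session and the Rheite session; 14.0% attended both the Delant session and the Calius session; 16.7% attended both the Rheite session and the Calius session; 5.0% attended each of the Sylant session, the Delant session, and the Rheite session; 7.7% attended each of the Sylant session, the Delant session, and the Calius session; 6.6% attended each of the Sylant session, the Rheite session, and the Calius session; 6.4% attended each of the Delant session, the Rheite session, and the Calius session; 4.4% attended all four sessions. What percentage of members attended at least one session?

90.0%

By inclusion-exclusion,
P(≥1) = 35.4 + 43.0 + 42.8 + 36.3 − 16.6 − 11.4 − 14.3 − 15.8 − 14.0 − 16.7 + 5.0 + 7.7 + 6.6 + 6.4 − 4.4 = 90.0%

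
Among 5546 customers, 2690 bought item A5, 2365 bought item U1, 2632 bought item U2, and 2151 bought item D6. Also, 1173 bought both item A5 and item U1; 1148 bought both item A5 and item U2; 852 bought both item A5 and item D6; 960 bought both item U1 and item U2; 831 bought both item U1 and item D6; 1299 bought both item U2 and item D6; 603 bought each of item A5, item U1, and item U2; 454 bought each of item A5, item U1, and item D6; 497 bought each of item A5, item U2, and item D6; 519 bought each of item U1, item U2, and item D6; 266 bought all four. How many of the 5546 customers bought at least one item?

5382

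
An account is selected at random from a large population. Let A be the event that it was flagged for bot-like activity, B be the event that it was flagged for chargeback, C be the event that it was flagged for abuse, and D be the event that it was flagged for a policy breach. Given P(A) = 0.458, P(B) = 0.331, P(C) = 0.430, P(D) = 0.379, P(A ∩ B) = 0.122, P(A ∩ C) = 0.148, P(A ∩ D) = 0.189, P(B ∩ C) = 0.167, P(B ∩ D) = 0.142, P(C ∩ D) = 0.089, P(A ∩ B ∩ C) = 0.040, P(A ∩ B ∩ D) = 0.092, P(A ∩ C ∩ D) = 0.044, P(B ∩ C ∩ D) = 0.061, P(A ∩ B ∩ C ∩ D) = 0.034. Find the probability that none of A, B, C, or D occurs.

0.056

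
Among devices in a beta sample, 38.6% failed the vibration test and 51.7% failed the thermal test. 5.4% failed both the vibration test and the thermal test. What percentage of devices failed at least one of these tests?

84.9%

Apply inclusion-exclusion:
P(≥1) = 38.6 + 51.7 − 5.4 = 84.9%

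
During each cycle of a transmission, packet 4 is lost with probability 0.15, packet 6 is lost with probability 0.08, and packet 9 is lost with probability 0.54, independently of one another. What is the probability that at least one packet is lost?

P(none) = (1 − 0.15) × (1 − 0.08) × (1 − 0.54) = 0.85 × 0.92 × 0.46 = 0.35972
P(at least one) = 1 − 0.35972 = 0.64028

0.64028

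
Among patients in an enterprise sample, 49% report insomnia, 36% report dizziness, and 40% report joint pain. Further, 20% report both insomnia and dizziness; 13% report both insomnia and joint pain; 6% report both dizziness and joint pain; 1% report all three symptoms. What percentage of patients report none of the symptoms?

13%

Using inclusion–exclusion:
P(union) = 49 + 36 + 40 − 20 − 13 − 6 + 1 = 87%
P(none) = 100% − 87% = 13%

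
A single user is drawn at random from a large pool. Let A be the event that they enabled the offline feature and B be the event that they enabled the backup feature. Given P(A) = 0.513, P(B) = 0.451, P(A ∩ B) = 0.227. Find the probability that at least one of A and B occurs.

0.737

P(A ∪ B) = 0.513 + 0.451 − 0.227 = 0.737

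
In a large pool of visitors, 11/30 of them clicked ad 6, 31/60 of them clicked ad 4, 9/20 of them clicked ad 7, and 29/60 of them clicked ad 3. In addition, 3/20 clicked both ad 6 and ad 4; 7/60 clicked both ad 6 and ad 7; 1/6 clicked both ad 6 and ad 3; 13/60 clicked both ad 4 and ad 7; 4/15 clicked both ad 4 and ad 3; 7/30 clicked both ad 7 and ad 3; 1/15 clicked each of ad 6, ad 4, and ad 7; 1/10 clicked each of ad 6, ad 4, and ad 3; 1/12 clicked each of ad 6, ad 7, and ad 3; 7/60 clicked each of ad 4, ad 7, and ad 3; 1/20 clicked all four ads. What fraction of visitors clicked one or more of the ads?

Using inclusion–exclusion:
P(union) = 11/30 + 31/60 + 9/20 + 29/60 − 3/20 − 7/60 − 1/6 − 13/60 − 4/15 − 7/30 + 1/15 + 1/10 + 1/12 + 7/60 − 1/20 = 59/60

59/60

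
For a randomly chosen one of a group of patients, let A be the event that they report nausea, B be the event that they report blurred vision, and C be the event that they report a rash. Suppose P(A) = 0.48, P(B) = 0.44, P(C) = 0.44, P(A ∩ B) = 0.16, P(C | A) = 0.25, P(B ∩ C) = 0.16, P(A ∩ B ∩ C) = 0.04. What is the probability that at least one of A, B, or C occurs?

P(A ∩ C) = P(A)·P(C|A) = 0.48 × 0.25 = 0.12
Using inclusion–exclusion:
P(A ∪ B ∪ C) = 0.48 + 0.44 + 0.44 − 0.16 − 0.12 − 0.16 + 0.04 = 0.96

0.96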